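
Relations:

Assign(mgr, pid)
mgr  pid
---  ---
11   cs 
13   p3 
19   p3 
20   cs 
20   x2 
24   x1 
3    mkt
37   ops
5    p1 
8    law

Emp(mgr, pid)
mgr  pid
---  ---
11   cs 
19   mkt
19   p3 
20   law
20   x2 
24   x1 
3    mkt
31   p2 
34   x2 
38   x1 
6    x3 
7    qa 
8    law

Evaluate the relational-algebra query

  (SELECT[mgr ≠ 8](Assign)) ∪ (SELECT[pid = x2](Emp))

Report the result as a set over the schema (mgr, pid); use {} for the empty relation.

{(11, cs), (13, p3), (19, p3), (20, cs), (20, x2), (24, x1), (3, mkt), (34, x2), (37, ops), (5, p1)}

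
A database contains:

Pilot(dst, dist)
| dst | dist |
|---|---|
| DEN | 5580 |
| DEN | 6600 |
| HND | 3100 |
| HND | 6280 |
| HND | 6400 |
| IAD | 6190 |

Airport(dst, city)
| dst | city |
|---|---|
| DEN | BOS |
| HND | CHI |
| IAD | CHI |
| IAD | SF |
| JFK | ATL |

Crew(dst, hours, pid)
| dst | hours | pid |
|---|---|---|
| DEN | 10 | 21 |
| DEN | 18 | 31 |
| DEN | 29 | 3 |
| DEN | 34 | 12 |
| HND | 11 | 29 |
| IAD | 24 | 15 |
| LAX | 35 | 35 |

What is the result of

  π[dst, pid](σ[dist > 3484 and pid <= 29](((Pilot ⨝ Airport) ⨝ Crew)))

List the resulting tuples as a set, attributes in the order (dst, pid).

{(DEN, 12), (DEN, 21), (DEN, 3), (HND, 29), (IAD, 15)}

Joining Pilot and Airport on dst yields {(DEN, 5580, BOS), (DEN, 6600, BOS), (HND, 3100, CHI), (HND, 6280, CHI), (HND, 6400, CHI), (IAD, 6190, CHI), (IAD, 6190, SF)}.
Joining (Pilot ⨝ Airport) and Crew on dst yields {(DEN, 5580, BOS, 10, 21), (DEN, 5580, BOS, 18, 31), (DEN, 5580, BOS, 29, 3), (DEN, 5580, BOS, 34, 12), (DEN, 6600, BOS, 10, 21), (DEN, 6600, BOS, 18, 31), (DEN, 6600, BOS, 29, 3), (DEN, 6600, BOS, 34, 12), (HND, 3100, CHI, 11, 29), (HND, 6280, CHI, 11, 29), (HND, 6400, CHI, 11, 29), (IAD, 6190, CHI, 24, 15), (IAD, 6190, SF, 24, 15)}.
Apply σ_{dist > 3484 and pid <= 29}; surviving tuples: {(DEN, 5580, BOS, 10, 21), (DEN, 5580, BOS, 29, 3), (DEN, 5580, BOS, 34, 12), (DEN, 6600, BOS, 10, 21), (DEN, 6600, BOS, 29, 3), (DEN, 6600, BOS, 34, 12), (HND, 6280, CHI, 11, 29), (HND, 6400, CHI, 11, 29), (IAD, 6190, CHI, 24, 15), (IAD, 6190, SF, 24, 15)}
π[dst, pid]: project onto (dst, pid) (5 duplicate(s) eliminated) → {(DEN, 12), (DEN, 21), (DEN, 3), (HND, 29), (IAD, 15)}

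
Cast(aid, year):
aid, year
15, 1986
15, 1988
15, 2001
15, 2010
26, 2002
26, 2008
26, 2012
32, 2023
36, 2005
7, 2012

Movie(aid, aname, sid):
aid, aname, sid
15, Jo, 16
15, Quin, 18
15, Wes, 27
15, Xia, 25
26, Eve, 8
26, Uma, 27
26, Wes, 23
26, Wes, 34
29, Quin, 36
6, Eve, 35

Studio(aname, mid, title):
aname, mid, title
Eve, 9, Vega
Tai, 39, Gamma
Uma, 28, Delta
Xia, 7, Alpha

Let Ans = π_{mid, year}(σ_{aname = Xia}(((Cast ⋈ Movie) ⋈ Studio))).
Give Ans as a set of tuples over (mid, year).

{(7, 1986), (7, 1988), (7, 2001), (7, 2010)}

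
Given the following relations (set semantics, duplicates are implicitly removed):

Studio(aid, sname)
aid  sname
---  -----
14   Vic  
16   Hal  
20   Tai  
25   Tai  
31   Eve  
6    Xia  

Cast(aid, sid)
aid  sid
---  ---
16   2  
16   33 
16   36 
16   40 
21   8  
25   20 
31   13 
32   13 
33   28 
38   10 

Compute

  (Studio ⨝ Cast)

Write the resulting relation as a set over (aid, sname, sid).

{(16, Hal, 2), (16, Hal, 33), (16, Hal, 36), (16, Hal, 40), (25, Tai, 20), (31, Eve, 13)}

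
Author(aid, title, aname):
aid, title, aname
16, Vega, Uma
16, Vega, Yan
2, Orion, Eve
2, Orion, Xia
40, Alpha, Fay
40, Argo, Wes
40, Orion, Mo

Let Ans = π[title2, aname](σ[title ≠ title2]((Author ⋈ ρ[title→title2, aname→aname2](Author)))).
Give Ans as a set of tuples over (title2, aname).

{(Alpha, Mo), (Alpha, Wes), (Argo, Fay), (Argo, Mo), (Orion, Fay), (Orion, Wes)}

ρ[title→title2, aname→aname2]: schema becomes (aid, title2, aname2); tuples unchanged.
Joining Author and ρ[title→title2, aname→aname2](Author) on aid yields {(16, Vega, Uma, Vega, Uma), (16, Vega, Uma, Vega, Yan), (16, Vega, Yan, Vega, Uma), (16, Vega, Yan, Vega, Yan), (2, Orion, Eve, Orion, Eve), (2, Orion, Eve, Orion, Xia), (2, Orion, Xia, Orion, Eve), (2, Orion, Xia, Orion, Xia), (40, Alpha, Fay, Alpha, Fay), (40, Alpha, Fay, Argo, Wes), (40, Alpha, Fay, Orion, Mo), (40, Argo, Wes, Alpha, Fay), (40, Argo, Wes, Argo, Wes), (40, Argo, Wes, Orion, Mo), (40, Orion, Mo, Alpha, Fay), (40, Orion, Mo, Argo, Wes), (40, Orion, Mo, Orion, Mo)}.
Filtering on title ≠ title2 leaves {(40, Alpha, Fay, Argo, Wes), (40, Alpha, Fay, Orion, Mo), (40, Argo, Wes, Alpha, Fay), (40, Argo, Wes, Orion, Mo), (40, Orion, Mo, Alpha, Fay), (40, Orion, Mo, Argo, Wes)}.
π[title2, aname]: project onto (title2, aname) → {(Alpha, Mo), (Alpha, Wes), (Argo, Fay), (Argo, Mo), (Orion, Fay), (Orion, Wes)}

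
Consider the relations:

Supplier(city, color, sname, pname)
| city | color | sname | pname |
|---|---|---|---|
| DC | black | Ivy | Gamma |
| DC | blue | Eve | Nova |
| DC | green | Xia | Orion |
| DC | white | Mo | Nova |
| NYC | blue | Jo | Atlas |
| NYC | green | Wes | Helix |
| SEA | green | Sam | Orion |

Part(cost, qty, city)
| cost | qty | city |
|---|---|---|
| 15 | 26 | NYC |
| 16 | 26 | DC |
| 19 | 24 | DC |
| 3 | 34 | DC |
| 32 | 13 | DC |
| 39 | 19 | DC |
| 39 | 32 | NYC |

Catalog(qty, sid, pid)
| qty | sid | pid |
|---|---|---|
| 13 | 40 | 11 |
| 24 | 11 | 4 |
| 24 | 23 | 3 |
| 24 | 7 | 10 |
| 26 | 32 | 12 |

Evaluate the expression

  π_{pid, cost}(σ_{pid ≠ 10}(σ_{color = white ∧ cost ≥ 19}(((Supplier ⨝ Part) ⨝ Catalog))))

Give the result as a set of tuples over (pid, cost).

{(11, 32), (3, 19), (4, 19)}

Natural join on city: {(DC, black, Ivy, Gamma, 16, 26), (DC, black, Ivy, Gamma, 19, 24), (DC, black, Ivy, Gamma, 3, 34), (DC, black, Ivy, Gamma, 32, 13), (DC, black, Ivy, Gamma, 39, 19), (DC, blue, Eve, Nova, 16, 26), (DC, blue, Eve, Nova, 19, 24), (DC, blue, Eve, Nova, 3, 34), (DC, blue, Eve, Nova, 32, 13), (DC, blue, Eve, Nova, 39, 19), (DC, green, Xia, Orion, 16, 26), (DC, green, Xia, Orion, 19, 24), (DC, green, Xia, Orion, 3, 34), (DC, green, Xia, Orion, 32, 13), (DC, green, Xia, Orion, 39, 19), (DC, white, Mo, Nova, 16, 26), (DC, white, Mo, Nova, 19, 24), (DC, white, Mo, Nova, 3, 34), (DC, white, Mo, Nova, 32, 13), (DC, white, Mo, Nova, 39, 19), (NYC, blue, Jo, Atlas, 15, 26), (NYC, blue, Jo, Atlas, 39, 32), (NYC, green, Wes, Helix, 15, 26), (NYC, green, Wes, Helix, 39, 32)}
Natural join on qty: {(DC, black, Ivy, Gamma, 16, 26, 32, 12), (DC, black, Ivy, Gamma, 19, 24, 11, 4), (DC, black, Ivy, Gamma, 19, 24, 23, 3), (DC, black, Ivy, Gamma, 19, 24, 7, 10), (DC, black, Ivy, Gamma, 32, 13, 40, 11), (DC, blue, Eve, Nova, 16, 26, 32, 12), (DC, blue, Eve, Nova, 19, 24, 11, 4), (DC, blue, Eve, Nova, 19, 24, 23, 3), (DC, blue, Eve, Nova, 19, 24, 7, 10), (DC, blue, Eve, Nova, 32, 13, 40, 11), (DC, green, Xia, Orion, 16, 26, 32, 12), (DC, green, Xia, Orion, 19, 24, 11, 4), (DC, green, Xia, Orion, 19, 24, 23, 3), (DC, green, Xia, Orion, 19, 24, 7, 10), (DC, green, Xia, Orion, 32, 13, 40, 11), (DC, white, Mo, Nova, 16, 26, 32, 12), (DC, white, Mo, Nova, 19, 24, 11, 4), (DC, white, Mo, Nova, 19, 24, 23, 3), (DC, white, Mo, Nova, 19, 24, 7, 10), (DC, white, Mo, Nova, 32, 13, 40, 11), (NYC, blue, Jo, Atlas, 15, 26, 32, 12), (NYC, green, Wes, Helix, 15, 26, 32, 12)}
Filtering on color = white ∧ cost ≥ 19 leaves {(DC, white, Mo, Nova, 19, 24, 11, 4), (DC, white, Mo, Nova, 19, 24, 23, 3), (DC, white, Mo, Nova, 19, 24, 7, 10), (DC, white, Mo, Nova, 32, 13, 40, 11)}.
Filtering on pid ≠ 10 leaves {(DC, white, Mo, Nova, 19, 24, 11, 4), (DC, white, Mo, Nova, 19, 24, 23, 3), (DC, white, Mo, Nova, 32, 13, 40, 11)}.
Projecting to pid, cost: {(11, 32), (3, 19), (4, 19)}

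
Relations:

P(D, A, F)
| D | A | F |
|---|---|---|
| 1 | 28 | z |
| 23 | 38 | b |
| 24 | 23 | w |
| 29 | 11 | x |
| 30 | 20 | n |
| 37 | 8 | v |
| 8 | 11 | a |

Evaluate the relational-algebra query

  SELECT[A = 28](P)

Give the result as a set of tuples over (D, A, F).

{(1, 28, z)}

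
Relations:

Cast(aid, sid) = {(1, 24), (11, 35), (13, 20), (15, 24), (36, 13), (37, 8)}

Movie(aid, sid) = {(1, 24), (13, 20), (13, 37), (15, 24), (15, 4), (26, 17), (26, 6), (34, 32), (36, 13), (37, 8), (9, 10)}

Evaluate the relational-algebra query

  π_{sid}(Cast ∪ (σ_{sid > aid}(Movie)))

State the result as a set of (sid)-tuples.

Apply σ_{sid > aid}; surviving tuples: {(1, 24), (13, 20), (13, 37), (15, 24), (9, 10)}
Taking the union: {(1, 24), (11, 35), (13, 20), (13, 37), (15, 24), (36, 13), (37, 8), (9, 10)}
π[sid]: project onto (sid) (1 duplicate(s) eliminated) → {10, 13, 20, 24, 35, 37, 8}

{10, 13, 20, 24, 35, 37, 8}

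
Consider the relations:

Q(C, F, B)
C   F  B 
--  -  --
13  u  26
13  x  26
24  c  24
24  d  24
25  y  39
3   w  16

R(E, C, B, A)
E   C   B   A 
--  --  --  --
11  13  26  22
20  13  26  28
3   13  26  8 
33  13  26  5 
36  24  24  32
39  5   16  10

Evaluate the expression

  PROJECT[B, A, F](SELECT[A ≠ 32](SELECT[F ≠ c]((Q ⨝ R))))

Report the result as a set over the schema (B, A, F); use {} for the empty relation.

{(26, 22, u), (26, 22, x), (26, 28, u), (26, 28, x), (26, 5, u), (26, 5, x), (26, 8, u), (26, 8, x)}

Q ⋈ R (natural join on C, B): {(13, u, 26, 11, 22), (13, u, 26, 20, 28), (13, u, 26, 3, 8), (13, u, 26, 33, 5), (13, x, 26, 11, 22), (13, x, 26, 20, 28), (13, x, 26, 3, 8), (13, x, 26, 33, 5), (24, c, 24, 36, 32), (24, d, 24, 36, 32)}
Apply σ_{F ≠ c}; surviving tuples: {(13, u, 26, 11, 22), (13, u, 26, 20, 28), (13, u, 26, 3, 8), (13, u, 26, 33, 5), (13, x, 26, 11, 22), (13, x, 26, 20, 28), (13, x, 26, 3, 8), (13, x, 26, 33, 5), (24, d, 24, 36, 32)}
Apply σ_{A ≠ 32}; surviving tuples: {(13, u, 26, 11, 22), (13, u, 26, 20, 28), (13, u, 26, 3, 8), (13, u, 26, 33, 5), (13, x, 26, 11, 22), (13, x, 26, 20, 28), (13, x, 26, 3, 8), (13, x, 26, 33, 5)}
Keep only column(s) B, A, F: {(26, 22, u), (26, 22, x), (26, 28, u), (26, 28, x), (26, 5, u), (26, 5, x), (26, 8, u), (26, 8, x)}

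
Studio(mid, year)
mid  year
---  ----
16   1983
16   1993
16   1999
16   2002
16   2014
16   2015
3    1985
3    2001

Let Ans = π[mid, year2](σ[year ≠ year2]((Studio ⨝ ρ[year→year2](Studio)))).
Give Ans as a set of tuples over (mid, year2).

{(16, 1983), (16, 1993), (16, 1999), (16, 2002), (16, 2014), (16, 2015), (3, 1985), (3, 2001)}

ρ[year→year2]: schema becomes (mid, year2); tuples unchanged.
Joining Studio and ρ[year→year2](Studio) on mid yields {(16, 1983, 1983), (16, 1983, 1993), (16, 1983, 1999), (16, 1983, 2002), (16, 1983, 2014), (16, 1983, 2015), (16, 1993, 1983), (16, 1993, 1993), (16, 1993, 1999), (16, 1993, 2002), (16, 1993, 2014), (16, 1993, 2015), (16, 1999, 1983), (16, 1999, 1993), (16, 1999, 1999), (16, 1999, 2002), (16, 1999, 2014), (16, 1999, 2015), (16, 2002, 1983), (16, 2002, 1993), (16, 2002, 1999), (16, 2002, 2002), (16, 2002, 2014), (16, 2002, 2015), (16, 2014, 1983), (16, 2014, 1993), (16, 2014, 1999), (16, 2014, 2002), (16, 2014, 2014), (16, 2014, 2015), (16, 2015, 1983), (16, 2015, 1993), (16, 2015, 1999), (16, 2015, 2002), (16, 2015, 2014), (16, 2015, 2015), (3, 1985, 1985), (3, 1985, 2001), (3, 2001, 1985), (3, 2001, 2001)}.
Filtering on year ≠ year2 leaves {(16, 1983, 1993), (16, 1983, 1999), (16, 1983, 2002), (16, 1983, 2014), (16, 1983, 2015), (16, 1993, 1983), (16, 1993, 1999), (16, 1993, 2002), (16, 1993, 2014), (16, 1993, 2015), (16, 1999, 1983), (16, 1999, 1993), (16, 1999, 2002), (16, 1999, 2014), (16, 1999, 2015), (16, 2002, 1983), (16, 2002, 1993), (16, 2002, 1999), (16, 2002, 2014), (16, 2002, 2015), (16, 2014, 1983), (16, 2014, 1993), (16, 2014, 1999), (16, 2014, 2002), (16, 2014, 2015), (16, 2015, 1983), (16, 2015, 1993), (16, 2015, 1999), (16, 2015, 2002), (16, 2015, 2014), (3, 1985, 2001), (3, 2001, 1985)}.
π_{mid, year2} gives {(16, 1983), (16, 1993), (16, 1999), (16, 2002), (16, 2014), (16, 2015), (3, 1985), (3, 2001)} (24 duplicate(s) eliminated).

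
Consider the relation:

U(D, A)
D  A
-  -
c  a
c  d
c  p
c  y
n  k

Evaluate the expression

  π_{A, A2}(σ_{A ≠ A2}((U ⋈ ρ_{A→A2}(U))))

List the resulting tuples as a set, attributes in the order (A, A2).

ρ[A→A2]: schema becomes (D, A2); tuples unchanged.
Joining U and ρ_{A→A2}(U) on D yields {(c, a, a), (c, a, d), (c, a, p), (c, a, y), (c, d, a), (c, d, d), (c, d, p), (c, d, y), (c, p, a), (c, p, d), (c, p, p), (c, p, y), (c, y, a), (c, y, d), (c, y, p), (c, y, y), (n, k, k)}.
Apply σ_{A ≠ A2}; surviving tuples: {(c, a, d), (c, a, p), (c, a, y), (c, d, a), (c, d, p), (c, d, y), (c, p, a), (c, p, d), (c, p, y), (c, y, a), (c, y, d), (c, y, p)}
Keep only column(s) A, A2: {(a, d), (a, p), (a, y), (d, a), (d, p), (d, y), (p, a), (p, d), (p, y), (y, a), (y, d), (y, p)}

{(a, d), (a, p), (a, y), (d, a), (d, p), (d, y), (p, a), (p, d), (p, y), (y, a), (y, d), (y, p)}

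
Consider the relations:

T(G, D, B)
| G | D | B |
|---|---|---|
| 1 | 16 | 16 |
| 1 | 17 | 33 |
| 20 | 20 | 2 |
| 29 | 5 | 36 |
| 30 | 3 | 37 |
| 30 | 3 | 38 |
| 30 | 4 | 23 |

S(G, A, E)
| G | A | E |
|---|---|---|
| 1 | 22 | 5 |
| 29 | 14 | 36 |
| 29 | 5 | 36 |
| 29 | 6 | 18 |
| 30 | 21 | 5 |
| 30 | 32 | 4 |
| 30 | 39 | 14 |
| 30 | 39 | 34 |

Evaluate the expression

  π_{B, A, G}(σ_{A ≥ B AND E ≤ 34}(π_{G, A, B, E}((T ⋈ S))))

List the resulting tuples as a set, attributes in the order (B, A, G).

Joining T and S on G yields {(1, 16, 16, 22, 5), (1, 17, 33, 22, 5), (29, 5, 36, 14, 36), (29, 5, 36, 5, 36), (29, 5, 36, 6, 18), (30, 3, 37, 21, 5), (30, 3, 37, 32, 4), (30, 3, 37, 39, 14), (30, 3, 37, 39, 34), (30, 3, 38, 21, 5), (30, 3, 38, 32, 4), (30, 3, 38, 39, 14), (30, 3, 38, 39, 34), (30, 4, 23, 21, 5), (30, 4, 23, 32, 4), (30, 4, 23, 39, 14), (30, 4, 23, 39, 34)}.
π[G, A, B, E]: project onto (G, A, B, E) → {(1, 22, 16, 5), (1, 22, 33, 5), (29, 14, 36, 36), (29, 5, 36, 36), (29, 6, 36, 18), (30, 21, 23, 5), (30, 21, 37, 5), (30, 21, 38, 5), (30, 32, 23, 4), (30, 32, 37, 4), (30, 32, 38, 4), (30, 39, 23, 14), (30, 39, 23, 34), (30, 39, 37, 14), (30, 39, 37, 34), (30, 39, 38, 14), (30, 39, 38, 34)}
σ[A ≥ B AND E ≤ 34]: keep tuples satisfying A ≥ B AND E ≤ 34 → {(1, 22, 16, 5), (30, 32, 23, 4), (30, 39, 23, 14), (30, 39, 23, 34), (30, 39, 37, 14), (30, 39, 37, 34), (30, 39, 38, 14), (30, 39, 38, 34)}
π[B, A, G]: project onto (B, A, G) (3 duplicate(s) eliminated) → {(16, 22, 1), (23, 32, 30), (23, 39, 30), (37, 39, 30), (38, 39, 30)}

{(16, 22, 1), (23, 32, 30), (23, 39, 30), (37, 39, 30), (38, 39, 30)}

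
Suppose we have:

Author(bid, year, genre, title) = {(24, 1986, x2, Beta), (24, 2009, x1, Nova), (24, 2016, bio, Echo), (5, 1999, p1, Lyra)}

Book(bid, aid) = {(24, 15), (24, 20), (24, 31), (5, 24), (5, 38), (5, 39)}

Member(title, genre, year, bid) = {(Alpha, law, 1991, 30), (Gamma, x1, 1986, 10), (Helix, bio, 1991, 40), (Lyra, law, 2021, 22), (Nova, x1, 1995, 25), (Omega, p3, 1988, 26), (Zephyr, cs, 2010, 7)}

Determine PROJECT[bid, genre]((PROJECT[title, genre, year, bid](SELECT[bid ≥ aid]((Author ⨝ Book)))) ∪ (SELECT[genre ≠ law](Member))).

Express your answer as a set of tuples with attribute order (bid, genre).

{(10, x1), (24, bio), (24, x1), (24, x2), (25, x1), (26, p3), (40, bio), (7, cs)}

Author ⋈ Book (natural join on bid): {(24, 1986, x2, Beta, 15), (24, 1986, x2, Beta, 20), (24, 1986, x2, Beta, 31), (24, 2009, x1, Nova, 15), (24, 2009, x1, Nova, 20), (24, 2009, x1, Nova, 31), (24, 2016, bio, Echo, 15), (24, 2016, bio, Echo, 20), (24, 2016, bio, Echo, 31), (5, 1999, p1, Lyra, 24), (5, 1999, p1, Lyra, 38), (5, 1999, p1, Lyra, 39)}
σ[bid ≥ aid]: keep tuples satisfying bid ≥ aid → {(24, 1986, x2, Beta, 15), (24, 1986, x2, Beta, 20), (24, 2009, x1, Nova, 15), (24, 2009, x1, Nova, 20), (24, 2016, bio, Echo, 15), (24, 2016, bio, Echo, 20)}
π_{title, genre, year, bid} gives {(Beta, x2, 1986, 24), (Echo, bio, 2016, 24), (Nova, x1, 2009, 24)} (3 duplicate(s) eliminated).
σ[genre ≠ law]: keep tuples satisfying genre ≠ law → {(Gamma, x1, 1986, 10), (Helix, bio, 1991, 40), (Nova, x1, 1995, 25), (Omega, p3, 1988, 26), (Zephyr, cs, 2010, 7)}
Set union of the two operands is {(Beta, x2, 1986, 24), (Echo, bio, 2016, 24), (Gamma, x1, 1986, 10), (Helix, bio, 1991, 40), (Nova, x1, 1995, 25), (Nova, x1, 2009, 24), (Omega, p3, 1988, 26), (Zephyr, cs, 2010, 7)}.
π_{bid, genre} gives {(10, x1), (24, bio), (24, x1), (24, x2), (25, x1), (26, p3), (40, bio), (7, cs)}.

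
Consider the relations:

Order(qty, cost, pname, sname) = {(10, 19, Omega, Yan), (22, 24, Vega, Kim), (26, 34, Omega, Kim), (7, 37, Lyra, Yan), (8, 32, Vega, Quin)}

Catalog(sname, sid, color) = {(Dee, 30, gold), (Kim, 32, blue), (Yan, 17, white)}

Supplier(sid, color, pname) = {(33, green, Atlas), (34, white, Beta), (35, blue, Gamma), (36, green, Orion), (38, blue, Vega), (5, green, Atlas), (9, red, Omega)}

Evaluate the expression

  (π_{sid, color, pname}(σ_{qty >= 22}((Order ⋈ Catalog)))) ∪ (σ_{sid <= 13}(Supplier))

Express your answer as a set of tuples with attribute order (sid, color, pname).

Order ⋈ Catalog (natural join on sname): {(10, 19, Omega, Yan, 17, white), (22, 24, Vega, Kim, 32, blue), (26, 34, Omega, Kim, 32, blue), (7, 37, Lyra, Yan, 17, white)}
Filtering on qty >= 22 leaves {(22, 24, Vega, Kim, 32, blue), (26, 34, Omega, Kim, 32, blue)}.
Keep only column(s) sid, color, pname: {(32, blue, Omega), (32, blue, Vega)}
Filtering on sid <= 13 leaves {(5, green, Atlas), (9, red, Omega)}.
Taking the union: {(32, blue, Omega), (32, blue, Vega), (5, green, Atlas), (9, red, Omega)}

{(32, blue, Omega), (32, blue, Vega), (5, green, Atlas), (9, red, Omega)}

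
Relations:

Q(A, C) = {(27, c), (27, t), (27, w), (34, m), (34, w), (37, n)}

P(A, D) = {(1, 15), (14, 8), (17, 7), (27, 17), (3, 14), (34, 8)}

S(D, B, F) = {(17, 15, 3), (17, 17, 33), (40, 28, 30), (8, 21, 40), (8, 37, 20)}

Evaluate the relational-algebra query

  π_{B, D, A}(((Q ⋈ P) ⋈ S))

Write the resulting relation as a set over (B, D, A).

Joining Q and P on A yields {(27, c, 17), (27, t, 17), (27, w, 17), (34, m, 8), (34, w, 8)}.
Joining (Q ⋈ P) and S on D yields {(27, c, 17, 15, 3), (27, c, 17, 17, 33), (27, t, 17, 15, 3), (27, t, 17, 17, 33), (27, w, 17, 15, 3), (27, w, 17, 17, 33), (34, m, 8, 21, 40), (34, m, 8, 37, 20), (34, w, 8, 21, 40), (34, w, 8, 37, 20)}.
π_{B, D, A} gives {(15, 17, 27), (17, 17, 27), (21, 8, 34), (37, 8, 34)} (6 duplicate(s) eliminated).

{(15, 17, 27), (17, 17, 27), (21, 8, 34), (37, 8, 34)}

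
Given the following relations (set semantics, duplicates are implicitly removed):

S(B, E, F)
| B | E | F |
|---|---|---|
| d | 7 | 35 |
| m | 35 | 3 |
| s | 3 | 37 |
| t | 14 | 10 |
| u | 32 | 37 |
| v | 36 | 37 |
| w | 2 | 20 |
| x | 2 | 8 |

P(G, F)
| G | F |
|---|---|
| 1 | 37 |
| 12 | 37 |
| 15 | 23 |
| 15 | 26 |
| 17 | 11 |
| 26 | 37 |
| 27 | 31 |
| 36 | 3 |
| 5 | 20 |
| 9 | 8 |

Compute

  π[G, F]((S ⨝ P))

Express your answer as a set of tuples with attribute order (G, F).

{(1, 37), (12, 37), (26, 37), (36, 3), (5, 20), (9, 8)}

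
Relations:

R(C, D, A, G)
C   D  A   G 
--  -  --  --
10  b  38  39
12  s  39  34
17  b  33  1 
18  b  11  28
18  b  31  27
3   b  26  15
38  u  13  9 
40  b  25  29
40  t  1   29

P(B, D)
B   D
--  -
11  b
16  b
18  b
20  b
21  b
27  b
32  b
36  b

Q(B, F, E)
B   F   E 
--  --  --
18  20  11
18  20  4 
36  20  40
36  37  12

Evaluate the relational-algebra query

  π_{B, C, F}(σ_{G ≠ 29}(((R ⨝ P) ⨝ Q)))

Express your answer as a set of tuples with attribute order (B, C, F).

{(18, 10, 20), (18, 17, 20), (18, 18, 20), (18, 3, 20), (36, 10, 20), (36, 10, 37), (36, 17, 20), (36, 17, 37), (36, 18, 20), (36, 18, 37), (36, 3, 20), (36, 3, 37)}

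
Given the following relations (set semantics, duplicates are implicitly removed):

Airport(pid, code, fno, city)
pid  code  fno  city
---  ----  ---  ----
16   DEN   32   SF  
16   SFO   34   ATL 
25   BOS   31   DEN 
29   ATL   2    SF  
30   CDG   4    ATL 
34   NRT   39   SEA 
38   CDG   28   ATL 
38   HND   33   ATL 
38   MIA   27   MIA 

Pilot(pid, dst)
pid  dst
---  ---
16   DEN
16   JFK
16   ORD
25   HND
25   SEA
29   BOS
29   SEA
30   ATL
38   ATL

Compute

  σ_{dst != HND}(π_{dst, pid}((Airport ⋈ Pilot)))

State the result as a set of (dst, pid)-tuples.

Joining Airport and Pilot on pid yields {(16, DEN, 32, SF, DEN), (16, DEN, 32, SF, JFK), (16, DEN, 32, SF, ORD), (16, SFO, 34, ATL, DEN), (16, SFO, 34, ATL, JFK), (16, SFO, 34, ATL, ORD), (25, BOS, 31, DEN, HND), (25, BOS, 31, DEN, SEA), (29, ATL, 2, SF, BOS), (29, ATL, 2, SF, SEA), (30, CDG, 4, ATL, ATL), (38, CDG, 28, ATL, ATL), (38, HND, 33, ATL, ATL), (38, MIA, 27, MIA, ATL)}.
Keep only column(s) dst, pid (5 duplicate(s) eliminated): {(ATL, 30), (ATL, 38), (BOS, 29), (DEN, 16), (HND, 25), (JFK, 16), (ORD, 16), (SEA, 25), (SEA, 29)}
σ[dst != HND]: keep tuples satisfying dst != HND → {(ATL, 30), (ATL, 38), (BOS, 29), (DEN, 16), (JFK, 16), (ORD, 16), (SEA, 25), (SEA, 29)}

{(ATL, 30), (ATL, 38), (BOS, 29), (DEN, 16), (JFK, 16), (ORD, 16), (SEA, 25), (SEA, 29)}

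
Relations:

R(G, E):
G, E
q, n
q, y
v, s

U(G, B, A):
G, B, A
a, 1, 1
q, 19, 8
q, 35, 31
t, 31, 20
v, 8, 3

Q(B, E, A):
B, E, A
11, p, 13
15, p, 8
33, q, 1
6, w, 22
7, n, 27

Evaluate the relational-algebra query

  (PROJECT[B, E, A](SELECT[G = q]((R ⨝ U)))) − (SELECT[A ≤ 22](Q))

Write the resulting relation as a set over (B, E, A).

Joining R and U on G yields {(q, n, 19, 8), (q, n, 35, 31), (q, y, 19, 8), (q, y, 35, 31), (v, s, 8, 3)}.
σ[G = q]: keep tuples satisfying G = q → {(q, n, 19, 8), (q, n, 35, 31), (q, y, 19, 8), (q, y, 35, 31)}
π_{B, E, A} gives {(19, n, 8), (19, y, 8), (35, n, 31), (35, y, 31)}.
σ[A ≤ 22]: keep tuples satisfying A ≤ 22 → {(11, p, 13), (15, p, 8), (33, q, 1), (6, w, 22)}
Set difference of the two operands is {(19, n, 8), (19, y, 8), (35, n, 31), (35, y, 31)}.

{(19, n, 8), (19, y, 8), (35, n, 31), (35, y, 31)}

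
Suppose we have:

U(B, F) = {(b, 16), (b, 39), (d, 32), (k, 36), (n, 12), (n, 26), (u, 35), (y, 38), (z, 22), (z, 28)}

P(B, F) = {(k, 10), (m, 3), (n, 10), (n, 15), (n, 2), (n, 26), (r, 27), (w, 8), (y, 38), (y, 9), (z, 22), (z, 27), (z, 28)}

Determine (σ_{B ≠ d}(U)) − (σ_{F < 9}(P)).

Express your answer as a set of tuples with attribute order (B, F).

{(b, 16), (b, 39), (k, 36), (n, 12), (n, 26), (u, 35), (y, 38), (z, 22), (z, 28)}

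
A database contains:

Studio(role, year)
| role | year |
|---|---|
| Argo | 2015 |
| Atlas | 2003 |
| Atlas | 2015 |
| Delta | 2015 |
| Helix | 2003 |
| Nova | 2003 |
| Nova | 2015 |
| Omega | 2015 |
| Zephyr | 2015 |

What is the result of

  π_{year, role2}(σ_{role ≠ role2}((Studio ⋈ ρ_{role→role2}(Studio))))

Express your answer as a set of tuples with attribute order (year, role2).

{(2003, Atlas), (2003, Helix), (2003, Nova), (2015, Argo), (2015, Atlas), (2015, Delta), (2015, Nova), (2015, Omega), (2015, Zephyr)}

ρ[role→role2]: schema becomes (role2, year); tuples unchanged.
Studio ⋈ ρ_{role→role2}(Studio) (natural join on year): {(Argo, 2015, Argo), (Argo, 2015, Atlas), (Argo, 2015, Delta), (Argo, 2015, Nova), (Argo, 2015, Omega), (Argo, 2015, Zephyr), (Atlas, 2003, Atlas), (Atlas, 2003, Helix), (Atlas, 2003, Nova), (Atlas, 2015, Argo), (Atlas, 2015, Atlas), (Atlas, 2015, Delta), (Atlas, 2015, Nova), (Atlas, 2015, Omega), (Atlas, 2015, Zephyr), (Delta, 2015, Argo), (Delta, 2015, Atlas), (Delta, 2015, Delta), (Delta, 2015, Nova), (Delta, 2015, Omega), (Delta, 2015, Zephyr), (Helix, 2003, Atlas), (Helix, 2003, Helix), (Helix, 2003, Nova), (Nova, 2003, Atlas), (Nova, 2003, Helix), (Nova, 2003, Nova), (Nova, 2015, Argo), (Nova, 2015, Atlas), (Nova, 2015, Delta), (Nova, 2015, Nova), (Nova, 2015, Omega), (Nova, 2015, Zephyr), (Omega, 2015, Argo), (Omega, 2015, Atlas), (Omega, 2015, Delta), (Omega, 2015, Nova), (Omega, 2015, Omega), (Omega, 2015, Zephyr), (Zephyr, 2015, Argo), (Zephyr, 2015, Atlas), (Zephyr, 2015, Delta), (Zephyr, 2015, Nova), (Zephyr, 2015, Omega), (Zephyr, 2015, Zephyr)}
σ[role ≠ role2]: keep tuples satisfying role ≠ role2 → {(Argo, 2015, Atlas), (Argo, 2015, Delta), (Argo, 2015, Nova), (Argo, 2015, Omega), (Argo, 2015, Zephyr), (Atlas, 2003, Helix), (Atlas, 2003, Nova), (Atlas, 2015, Argo), (Atlas, 2015, Delta), (Atlas, 2015, Nova), (Atlas, 2015, Omega), (Atlas, 2015, Zephyr), (Delta, 2015, Argo), (Delta, 2015, Atlas), (Delta, 2015, Nova), (Delta, 2015, Omega), (Delta, 2015, Zephyr), (Helix, 2003, Atlas), (Helix, 2003, Nova), (Nova, 2003, Atlas), (Nova, 2003, Helix), (Nova, 2015, Argo), (Nova, 2015, Atlas), (Nova, 2015, Delta), (Nova, 2015, Omega), (Nova, 2015, Zephyr), (Omega, 2015, Argo), (Omega, 2015, Atlas), (Omega, 2015, Delta), (Omega, 2015, Nova), (Omega, 2015, Zephyr), (Zephyr, 2015, Argo), (Zephyr, 2015, Atlas), (Zephyr, 2015, Delta), (Zephyr, 2015, Nova), (Zephyr, 2015, Omega)}
π_{year, role2} gives {(2003, Atlas), (2003, Helix), (2003, Nova), (2015, Argo), (2015, Atlas), (2015, Delta), (2015, Nova), (2015, Omega), (2015, Zephyr)} (27 duplicate(s) eliminated).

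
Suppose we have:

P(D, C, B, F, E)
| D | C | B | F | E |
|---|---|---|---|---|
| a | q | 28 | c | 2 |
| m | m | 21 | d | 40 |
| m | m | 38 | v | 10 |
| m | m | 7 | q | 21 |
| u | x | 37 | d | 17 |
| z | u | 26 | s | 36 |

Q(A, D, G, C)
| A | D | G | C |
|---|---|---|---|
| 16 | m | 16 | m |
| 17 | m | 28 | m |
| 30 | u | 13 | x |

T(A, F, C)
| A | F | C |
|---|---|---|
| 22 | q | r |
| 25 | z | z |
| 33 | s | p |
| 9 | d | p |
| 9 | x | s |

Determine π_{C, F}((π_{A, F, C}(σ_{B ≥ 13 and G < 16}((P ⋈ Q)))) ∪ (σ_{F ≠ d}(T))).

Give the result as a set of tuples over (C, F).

{(p, s), (r, q), (s, x), (x, d), (z, z)}

P ⋈ Q (natural join on D, C): {(m, m, 21, d, 40, 16, 16), (m, m, 21, d, 40, 17, 28), (m, m, 38, v, 10, 16, 16), (m, m, 38, v, 10, 17, 28), (m, m, 7, q, 21, 16, 16), (m, m, 7, q, 21, 17, 28), (u, x, 37, d, 17, 30, 13)}
Apply σ_{B ≥ 13 and G < 16}; surviving tuples: {(u, x, 37, d, 17, 30, 13)}
π_{A, F, C} gives {(30, d, x)}.
Apply σ_{F ≠ d}; surviving tuples: {(22, q, r), (25, z, z), (33, s, p), (9, x, s)}
Taking the union: {(22, q, r), (25, z, z), (30, d, x), (33, s, p), (9, x, s)}
π_{C, F} gives {(p, s), (r, q), (s, x), (x, d), (z, z)}.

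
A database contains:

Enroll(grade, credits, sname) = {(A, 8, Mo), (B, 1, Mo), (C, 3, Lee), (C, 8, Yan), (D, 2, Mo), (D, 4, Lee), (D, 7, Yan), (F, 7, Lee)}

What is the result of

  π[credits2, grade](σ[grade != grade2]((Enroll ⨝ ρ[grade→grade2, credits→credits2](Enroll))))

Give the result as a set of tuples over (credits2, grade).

{(1, A), (1, D), (2, A), (2, B), (3, D), (3, F), (4, C), (4, F), (7, C), (7, D), (8, B), (8, D)}

ρ[grade→grade2, credits→credits2]: schema becomes (grade2, credits2, sname); tuples unchanged.
Enroll ⋈ ρ[grade→grade2, credits→credits2](Enroll) (natural join on sname): {(A, 8, Mo, A, 8), (A, 8, Mo, B, 1), (A, 8, Mo, D, 2), (B, 1, Mo, A, 8), (B, 1, Mo, B, 1), (B, 1, Mo, D, 2), (C, 3, Lee, C, 3), (C, 3, Lee, D, 4), (C, 3, Lee, F, 7), (C, 8, Yan, C, 8), (C, 8, Yan, D, 7), (D, 2, Mo, A, 8), (D, 2, Mo, B, 1), (D, 2, Mo, D, 2), (D, 4, Lee, C, 3), (D, 4, Lee, D, 4), (D, 4, Lee, F, 7), (D, 7, Yan, C, 8), (D, 7, Yan, D, 7), (F, 7, Lee, C, 3), (F, 7, Lee, D, 4), (F, 7, Lee, F, 7)}
Filtering on grade != grade2 leaves {(A, 8, Mo, B, 1), (A, 8, Mo, D, 2), (B, 1, Mo, A, 8), (B, 1, Mo, D, 2), (C, 3, Lee, D, 4), (C, 3, Lee, F, 7), (C, 8, Yan, D, 7), (D, 2, Mo, A, 8), (D, 2, Mo, B, 1), (D, 4, Lee, C, 3), (D, 4, Lee, F, 7), (D, 7, Yan, C, 8), (F, 7, Lee, C, 3), (F, 7, Lee, D, 4)}.
π[credits2, grade]: project onto (credits2, grade) (2 duplicate(s) eliminated) → {(1, A), (1, D), (2, A), (2, B), (3, D), (3, F), (4, C), (4, F), (7, C), (7, D), (8, B), (8, D)}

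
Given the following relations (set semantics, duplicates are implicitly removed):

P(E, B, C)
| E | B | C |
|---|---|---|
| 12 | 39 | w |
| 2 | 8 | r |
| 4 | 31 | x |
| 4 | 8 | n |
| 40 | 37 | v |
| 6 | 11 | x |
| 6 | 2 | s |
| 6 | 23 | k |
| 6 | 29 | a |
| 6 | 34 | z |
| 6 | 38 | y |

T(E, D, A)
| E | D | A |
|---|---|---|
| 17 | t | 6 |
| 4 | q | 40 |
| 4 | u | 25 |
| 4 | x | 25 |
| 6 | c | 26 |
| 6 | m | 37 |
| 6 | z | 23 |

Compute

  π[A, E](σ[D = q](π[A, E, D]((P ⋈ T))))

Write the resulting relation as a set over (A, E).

P ⋈ T (natural join on E): {(4, 31, x, q, 40), (4, 31, x, u, 25), (4, 31, x, x, 25), (4, 8, n, q, 40), (4, 8, n, u, 25), (4, 8, n, x, 25), (6, 11, x, c, 26), (6, 11, x, m, 37), (6, 11, x, z, 23), (6, 2, s, c, 26), (6, 2, s, m, 37), (6, 2, s, z, 23), (6, 23, k, c, 26), (6, 23, k, m, 37), (6, 23, k, z, 23), (6, 29, a, c, 26), (6, 29, a, m, 37), (6, 29, a, z, 23), (6, 34, z, c, 26), (6, 34, z, m, 37), (6, 34, z, z, 23), (6, 38, y, c, 26), (6, 38, y, m, 37), (6, 38, y, z, 23)}
π[A, E, D]: project onto (A, E, D) (18 duplicate(s) eliminated) → {(23, 6, z), (25, 4, u), (25, 4, x), (26, 6, c), (37, 6, m), (40, 4, q)}
Filtering on D = q leaves {(40, 4, q)}.
π[A, E]: project onto (A, E) → {(40, 4)}

{(40, 4)}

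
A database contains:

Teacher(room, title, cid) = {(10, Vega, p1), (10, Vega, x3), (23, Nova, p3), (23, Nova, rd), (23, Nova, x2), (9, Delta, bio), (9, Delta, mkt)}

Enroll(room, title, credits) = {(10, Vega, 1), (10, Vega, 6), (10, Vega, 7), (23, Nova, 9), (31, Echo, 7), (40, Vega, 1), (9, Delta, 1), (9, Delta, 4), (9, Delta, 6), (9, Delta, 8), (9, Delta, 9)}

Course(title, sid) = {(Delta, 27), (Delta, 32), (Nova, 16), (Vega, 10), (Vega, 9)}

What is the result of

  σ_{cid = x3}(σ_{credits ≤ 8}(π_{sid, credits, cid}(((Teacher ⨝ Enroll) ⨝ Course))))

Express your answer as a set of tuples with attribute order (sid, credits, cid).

{(10, 1, x3), (10, 6, x3), (10, 7, x3), (9, 1, x3), (9, 6, x3), (9, 7, x3)}

Joining Teacher and Enroll on room, title yields {(10, Vega, p1, 1), (10, Vega, p1, 6), (10, Vega, p1, 7), (10, Vega, x3, 1), (10, Vega, x3, 6), (10, Vega, x3, 7), (23, Nova, p3, 9), (23, Nova, rd, 9), (23, Nova, x2, 9), (9, Delta, bio, 1), (9, Delta, bio, 4), (9, Delta, bio, 6), (9, Delta, bio, 8), (9, Delta, bio, 9), (9, Delta, mkt, 1), (9, Delta, mkt, 4), (9, Delta, mkt, 6), (9, Delta, mkt, 8), (9, Delta, mkt, 9)}.
Joining (Teacher ⨝ Enroll) and Course on title yields {(10, Vega, p1, 1, 10), (10, Vega, p1, 1, 9), (10, Vega, p1, 6, 10), (10, Vega, p1, 6, 9), (10, Vega, p1, 7, 10), (10, Vega, p1, 7, 9), (10, Vega, x3, 1, 10), (10, Vega, x3, 1, 9), (10, Vega, x3, 6, 10), (10, Vega, x3, 6, 9), (10, Vega, x3, 7, 10), (10, Vega, x3, 7, 9), (23, Nova, p3, 9, 16), (23, Nova, rd, 9, 16), (23, Nova, x2, 9, 16), (9, Delta, bio, 1, 27), (9, Delta, bio, 1, 32), (9, Delta, bio, 4, 27), (9, Delta, bio, 4, 32), (9, Delta, bio, 6, 27), (9, Delta, bio, 6, 32), (9, Delta, bio, 8, 27), (9, Delta, bio, 8, 32), (9, Delta, bio, 9, 27), (9, Delta, bio, 9, 32), (9, Delta, mkt, 1, 27), (9, Delta, mkt, 1, 32), (9, Delta, mkt, 4, 27), (9, Delta, mkt, 4, 32), (9, Delta, mkt, 6, 27), (9, Delta, mkt, 6, 32), (9, Delta, mkt, 8, 27), (9, Delta, mkt, 8, 32), (9, Delta, mkt, 9, 27), (9, Delta, mkt, 9, 32)}.
π[sid, credits, cid]: project onto (sid, credits, cid) → {(10, 1, p1), (10, 1, x3), (10, 6, p1), (10, 6, x3), (10, 7, p1), (10, 7, x3), (16, 9, p3), (16, 9, rd), (16, 9, x2), (27, 1, bio), (27, 1, mkt), (27, 4, bio), (27, 4, mkt), (27, 6, bio), (27, 6, mkt), (27, 8, bio), (27, 8, mkt), (27, 9, bio), (27, 9, mkt), (32, 1, bio), (32, 1, mkt), (32, 4, bio), (32, 4, mkt), (32, 6, bio), (32, 6, mkt), (32, 8, bio), (32, 8, mkt), (32, 9, bio), (32, 9, mkt), (9, 1, p1), (9, 1, x3), (9, 6, p1), (9, 6, x3), (9, 7, p1), (9, 7, x3)}
Filtering on credits ≤ 8 leaves {(10, 1, p1), (10, 1, x3), (10, 6, p1), (10, 6, x3), (10, 7, p1), (10, 7, x3), (27, 1, bio), (27, 1, mkt), (27, 4, bio), (27, 4, mkt), (27, 6, bio), (27, 6, mkt), (27, 8, bio), (27, 8, mkt), (32, 1, bio), (32, 1, mkt), (32, 4, bio), (32, 4, mkt), (32, 6, bio), (32, 6, mkt), (32, 8, bio), (32, 8, mkt), (9, 1, p1), (9, 1, x3), (9, 6, p1), (9, 6, x3), (9, 7, p1), (9, 7, x3)}.
Filtering on cid = x3 leaves {(10, 1, x3), (10, 6, x3), (10, 7, x3), (9, 1, x3), (9, 6, x3), (9, 7, x3)}.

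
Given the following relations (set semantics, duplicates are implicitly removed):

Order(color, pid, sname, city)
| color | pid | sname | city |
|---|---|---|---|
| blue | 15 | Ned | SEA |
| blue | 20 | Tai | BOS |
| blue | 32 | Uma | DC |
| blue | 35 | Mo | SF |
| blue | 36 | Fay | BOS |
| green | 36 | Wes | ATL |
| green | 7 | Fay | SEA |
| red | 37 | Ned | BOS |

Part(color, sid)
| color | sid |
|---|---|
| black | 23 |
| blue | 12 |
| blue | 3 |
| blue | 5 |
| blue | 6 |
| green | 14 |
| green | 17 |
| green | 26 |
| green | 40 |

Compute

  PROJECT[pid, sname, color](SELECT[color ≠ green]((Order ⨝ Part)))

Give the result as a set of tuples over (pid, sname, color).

{(15, Ned, blue), (20, Tai, blue), (32, Uma, blue), (35, Mo, blue), (36, Fay, blue)}

Order ⋈ Part (natural join on color): {(blue, 15, Ned, SEA, 12), (blue, 15, Ned, SEA, 3), (blue, 15, Ned, SEA, 5), (blue, 15, Ned, SEA, 6), (blue, 20, Tai, BOS, 12), (blue, 20, Tai, BOS, 3), (blue, 20, Tai, BOS, 5), (blue, 20, Tai, BOS, 6), (blue, 32, Uma, DC, 12), (blue, 32, Uma, DC, 3), (blue, 32, Uma, DC, 5), (blue, 32, Uma, DC, 6), (blue, 35, Mo, SF, 12), (blue, 35, Mo, SF, 3), (blue, 35, Mo, SF, 5), (blue, 35, Mo, SF, 6), (blue, 36, Fay, BOS, 12), (blue, 36, Fay, BOS, 3), (blue, 36, Fay, BOS, 5), (blue, 36, Fay, BOS, 6), (green, 36, Wes, ATL, 14), (green, 36, Wes, ATL, 17), (green, 36, Wes, ATL, 26), (green, 36, Wes, ATL, 40), (green, 7, Fay, SEA, 14), (green, 7, Fay, SEA, 17), (green, 7, Fay, SEA, 26), (green, 7, Fay, SEA, 40)}
Apply σ_{color ≠ green}; surviving tuples: {(blue, 15, Ned, SEA, 12), (blue, 15, Ned, SEA, 3), (blue, 15, Ned, SEA, 5), (blue, 15, Ned, SEA, 6), (blue, 20, Tai, BOS, 12), (blue, 20, Tai, BOS, 3), (blue, 20, Tai, BOS, 5), (blue, 20, Tai, BOS, 6), (blue, 32, Uma, DC, 12), (blue, 32, Uma, DC, 3), (blue, 32, Uma, DC, 5), (blue, 32, Uma, DC, 6), (blue, 35, Mo, SF, 12), (blue, 35, Mo, SF, 3), (blue, 35, Mo, SF, 5), (blue, 35, Mo, SF, 6), (blue, 36, Fay, BOS, 12), (blue, 36, Fay, BOS, 3), (blue, 36, Fay, BOS, 5), (blue, 36, Fay, BOS, 6)}
Projecting to pid, sname, color (15 duplicate(s) eliminated): {(15, Ned, blue), (20, Tai, blue), (32, Uma, blue), (35, Mo, blue), (36, Fay, blue)}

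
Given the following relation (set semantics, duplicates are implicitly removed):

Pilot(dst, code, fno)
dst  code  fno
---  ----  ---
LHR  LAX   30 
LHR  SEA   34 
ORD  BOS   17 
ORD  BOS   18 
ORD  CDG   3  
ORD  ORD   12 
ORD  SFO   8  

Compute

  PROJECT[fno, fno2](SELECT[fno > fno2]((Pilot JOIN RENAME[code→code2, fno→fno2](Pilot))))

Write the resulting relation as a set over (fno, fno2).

ρ[code→code2, fno→fno2]: schema becomes (dst, code2, fno2); tuples unchanged.
Natural join on dst: {(LHR, LAX, 30, LAX, 30), (LHR, LAX, 30, SEA, 34), (LHR, SEA, 34, LAX, 30), (LHR, SEA, 34, SEA, 34), (ORD, BOS, 17, BOS, 17), (ORD, BOS, 17, BOS, 18), (ORD, BOS, 17, CDG, 3), (ORD, BOS, 17, ORD, 12), (ORD, BOS, 17, SFO, 8), (ORD, BOS, 18, BOS, 17), (ORD, BOS, 18, BOS, 18), (ORD, BOS, 18, CDG, 3), (ORD, BOS, 18, ORD, 12), (ORD, BOS, 18, SFO, 8), (ORD, CDG, 3, BOS, 17), (ORD, CDG, 3, BOS, 18), (ORD, CDG, 3, CDG, 3), (ORD, CDG, 3, ORD, 12), (ORD, CDG, 3, SFO, 8), (ORD, ORD, 12, BOS, 17), (ORD, ORD, 12, BOS, 18), (ORD, ORD, 12, CDG, 3), (ORD, ORD, 12, ORD, 12), (ORD, ORD, 12, SFO, 8), (ORD, SFO, 8, BOS, 17), (ORD, SFO, 8, BOS, 18), (ORD, SFO, 8, CDG, 3), (ORD, SFO, 8, ORD, 12), (ORD, SFO, 8, SFO, 8)}
Apply σ_{fno > fno2}; surviving tuples: {(LHR, SEA, 34, LAX, 30), (ORD, BOS, 17, CDG, 3), (ORD, BOS, 17, ORD, 12), (ORD, BOS, 17, SFO, 8), (ORD, BOS, 18, BOS, 17), (ORD, BOS, 18, CDG, 3), (ORD, BOS, 18, ORD, 12), (ORD, BOS, 18, SFO, 8), (ORD, ORD, 12, CDG, 3), (ORD, ORD, 12, SFO, 8), (ORD, SFO, 8, CDG, 3)}
Projecting to fno, fno2: {(12, 3), (12, 8), (17, 12), (17, 3), (17, 8), (18, 12), (18, 17), (18, 3), (18, 8), (34, 30), (8, 3)}

{(12, 3), (12, 8), (17, 12), (17, 3), (17, 8), (18, 12), (18, 17), (18, 3), (18, 8), (34, 30), (8, 3)}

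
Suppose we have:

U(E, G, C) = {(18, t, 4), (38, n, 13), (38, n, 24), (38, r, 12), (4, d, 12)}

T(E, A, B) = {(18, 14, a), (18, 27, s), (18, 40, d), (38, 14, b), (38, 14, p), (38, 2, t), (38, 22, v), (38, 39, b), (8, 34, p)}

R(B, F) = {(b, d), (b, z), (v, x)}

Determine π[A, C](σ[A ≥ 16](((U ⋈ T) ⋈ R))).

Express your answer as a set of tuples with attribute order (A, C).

Natural join on E: {(18, t, 4, 14, a), (18, t, 4, 27, s), (18, t, 4, 40, d), (38, n, 13, 14, b), (38, n, 13, 14, p), (38, n, 13, 2, t), (38, n, 13, 22, v), (38, n, 13, 39, b), (38, n, 24, 14, b), (38, n, 24, 14, p), (38, n, 24, 2, t), (38, n, 24, 22, v), (38, n, 24, 39, b), (38, r, 12, 14, b), (38, r, 12, 14, p), (38, r, 12, 2, t), (38, r, 12, 22, v), (38, r, 12, 39, b)}
Natural join on B: {(38, n, 13, 14, b, d), (38, n, 13, 14, b, z), (38, n, 13, 22, v, x), (38, n, 13, 39, b, d), (38, n, 13, 39, b, z), (38, n, 24, 14, b, d), (38, n, 24, 14, b, z), (38, n, 24, 22, v, x), (38, n, 24, 39, b, d), (38, n, 24, 39, b, z), (38, r, 12, 14, b, d), (38, r, 12, 14, b, z), (38, r, 12, 22, v, x), (38, r, 12, 39, b, d), (38, r, 12, 39, b, z)}
Filtering on A ≥ 16 leaves {(38, n, 13, 22, v, x), (38, n, 13, 39, b, d), (38, n, 13, 39, b, z), (38, n, 24, 22, v, x), (38, n, 24, 39, b, d), (38, n, 24, 39, b, z), (38, r, 12, 22, v, x), (38, r, 12, 39, b, d), (38, r, 12, 39, b, z)}.
π[A, C]: project onto (A, C) (3 duplicate(s) eliminated) → {(22, 12), (22, 13), (22, 24), (39, 12), (39, 13), (39, 24)}

{(22, 12), (22, 13), (22, 24), (39, 12), (39, 13), (39, 24)}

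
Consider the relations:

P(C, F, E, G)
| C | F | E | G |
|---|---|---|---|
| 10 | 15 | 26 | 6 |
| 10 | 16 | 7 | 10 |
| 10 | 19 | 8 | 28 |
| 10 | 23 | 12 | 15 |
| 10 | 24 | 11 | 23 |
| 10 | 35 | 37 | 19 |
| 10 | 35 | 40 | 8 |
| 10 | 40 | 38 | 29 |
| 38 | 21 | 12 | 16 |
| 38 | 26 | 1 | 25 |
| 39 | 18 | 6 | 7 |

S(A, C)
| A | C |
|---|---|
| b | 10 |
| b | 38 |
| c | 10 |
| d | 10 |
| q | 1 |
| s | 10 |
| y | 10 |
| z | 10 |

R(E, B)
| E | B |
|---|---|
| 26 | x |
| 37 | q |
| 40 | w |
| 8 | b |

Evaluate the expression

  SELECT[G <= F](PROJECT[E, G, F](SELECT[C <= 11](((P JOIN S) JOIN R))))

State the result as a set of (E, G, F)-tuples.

P ⋈ S (natural join on C): {(10, 15, 26, 6, b), (10, 15, 26, 6, c), (10, 15, 26, 6, d), (10, 15, 26, 6, s), (10, 15, 26, 6, y), (10, 15, 26, 6, z), (10, 16, 7, 10, b), (10, 16, 7, 10, c), (10, 16, 7, 10, d), (10, 16, 7, 10, s), (10, 16, 7, 10, y), (10, 16, 7, 10, z), (10, 19, 8, 28, b), (10, 19, 8, 28, c), (10, 19, 8, 28, d), (10, 19, 8, 28, s), (10, 19, 8, 28, y), (10, 19, 8, 28, z), (10, 23, 12, 15, b), (10, 23, 12, 15, c), (10, 23, 12, 15, d), (10, 23, 12, 15, s), (10, 23, 12, 15, y), (10, 23, 12, 15, z), (10, 24, 11, 23, b), (10, 24, 11, 23, c), (10, 24, 11, 23, d), (10, 24, 11, 23, s), (10, 24, 11, 23, y), (10, 24, 11, 23, z), (10, 35, 37, 19, b), (10, 35, 37, 19, c), (10, 35, 37, 19, d), (10, 35, 37, 19, s), (10, 35, 37, 19, y), (10, 35, 37, 19, z), (10, 35, 40, 8, b), (10, 35, 40, 8, c), (10, 35, 40, 8, d), (10, 35, 40, 8, s), (10, 35, 40, 8, y), (10, 35, 40, 8, z), (10, 40, 38, 29, b), (10, 40, 38, 29, c), (10, 40, 38, 29, d), (10, 40, 38, 29, s), (10, 40, 38, 29, y), (10, 40, 38, 29, z), (38, 21, 12, 16, b), (38, 26, 1, 25, b)}
(P JOIN S) ⋈ R (natural join on E): {(10, 15, 26, 6, b, x), (10, 15, 26, 6, c, x), (10, 15, 26, 6, d, x), (10, 15, 26, 6, s, x), (10, 15, 26, 6, y, x), (10, 15, 26, 6, z, x), (10, 19, 8, 28, b, b), (10, 19, 8, 28, c, b), (10, 19, 8, 28, d, b), (10, 19, 8, 28, s, b), (10, 19, 8, 28, y, b), (10, 19, 8, 28, z, b), (10, 35, 37, 19, b, q), (10, 35, 37, 19, c, q), (10, 35, 37, 19, d, q), (10, 35, 37, 19, s, q), (10, 35, 37, 19, y, q), (10, 35, 37, 19, z, q), (10, 35, 40, 8, b, w), (10, 35, 40, 8, c, w), (10, 35, 40, 8, d, w), (10, 35, 40, 8, s, w), (10, 35, 40, 8, y, w), (10, 35, 40, 8, z, w)}
Apply σ_{C <= 11}; surviving tuples: {(10, 15, 26, 6, b, x), (10, 15, 26, 6, c, x), (10, 15, 26, 6, d, x), (10, 15, 26, 6, s, x), (10, 15, 26, 6, y, x), (10, 15, 26, 6, z, x), (10, 19, 8, 28, b, b), (10, 19, 8, 28, c, b), (10, 19, 8, 28, d, b), (10, 19, 8, 28, s, b), (10, 19, 8, 28, y, b), (10, 19, 8, 28, z, b), (10, 35, 37, 19, b, q), (10, 35, 37, 19, c, q), (10, 35, 37, 19, d, q), (10, 35, 37, 19, s, q), (10, 35, 37, 19, y, q), (10, 35, 37, 19, z, q), (10, 35, 40, 8, b, w), (10, 35, 40, 8, c, w), (10, 35, 40, 8, d, w), (10, 35, 40, 8, s, w), (10, 35, 40, 8, y, w), (10, 35, 40, 8, z, w)}
Keep only column(s) E, G, F (20 duplicate(s) eliminated): {(26, 6, 15), (37, 19, 35), (40, 8, 35), (8, 28, 19)}
Apply σ_{G <= F}; surviving tuples: {(26, 6, 15), (37, 19, 35), (40, 8, 35)}

{(26, 6, 15), (37, 19, 35), (40, 8, 35)}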